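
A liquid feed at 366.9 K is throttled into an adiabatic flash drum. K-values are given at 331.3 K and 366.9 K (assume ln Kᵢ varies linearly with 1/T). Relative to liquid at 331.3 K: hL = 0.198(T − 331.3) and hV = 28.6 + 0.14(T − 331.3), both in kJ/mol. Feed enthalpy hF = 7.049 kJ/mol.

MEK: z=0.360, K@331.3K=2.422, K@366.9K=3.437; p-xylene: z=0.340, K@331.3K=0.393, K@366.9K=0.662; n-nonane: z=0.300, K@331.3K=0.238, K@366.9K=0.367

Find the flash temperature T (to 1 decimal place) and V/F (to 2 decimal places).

T = 340.6 K, V/F = 0.19

Adiabatic flash: solve Rachford–Rice at each trial T, then check hF = ψ·hV(T) + (1−ψ)·hL(T).
  T = 331.3 K: K = (2.422, 0.393, 0.238), RR gives ψ = 0.079, H_out = 2.266 kJ/mol
  T = 366.9 K: K = (3.437, 0.662, 0.367), RR gives ψ = 0.473, H_out = 19.589 kJ/mol
  T = 349.1 K: K = (2.911, 0.517, 0.299), RR gives ψ = 0.276, H_out = 11.135 kJ/mol
  T = 340.2 K: K = (2.662, 0.452, 0.267), RR gives ψ = 0.181, H_out = 6.841 kJ/mol
  T = 344.6 K: K = (2.784, 0.484, 0.283), RR gives ψ = 0.228, H_out = 8.986 kJ/mol
  T = 342.4 K: K = (2.722, 0.468, 0.275), RR gives ψ = 0.205, H_out = 7.920 kJ/mol
Linear interpolation between T = 340.2 (H_out = 6.841) and T = 342.4 (H_out = 7.920) on hF = 7.049 gives T ≈ 340.6 K, at which ψ = 0.19.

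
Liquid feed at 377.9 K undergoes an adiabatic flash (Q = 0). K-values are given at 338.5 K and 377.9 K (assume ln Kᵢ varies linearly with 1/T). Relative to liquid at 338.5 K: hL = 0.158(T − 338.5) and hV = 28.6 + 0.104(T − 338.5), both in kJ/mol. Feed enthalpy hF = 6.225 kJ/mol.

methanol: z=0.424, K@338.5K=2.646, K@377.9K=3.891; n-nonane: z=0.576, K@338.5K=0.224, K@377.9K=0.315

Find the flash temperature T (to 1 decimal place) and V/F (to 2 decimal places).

Adiabatic flash: solve Rachford–Rice at each trial T, then check hF = ψ·hV(T) + (1−ψ)·hL(T).
  T = 338.5 K: K = (2.646, 0.224), RR gives ψ = 0.196, H_out = 5.619 kJ/mol
  T = 377.9 K: K = (3.891, 0.315), RR gives ψ = 0.420, H_out = 17.337 kJ/mol
  T = 358.2 K: K = (3.243, 0.268), RR gives ψ = 0.323, H_out = 11.994 kJ/mol
  T = 348.4 K: K = (2.939, 0.246), RR gives ψ = 0.265, H_out = 9.006 kJ/mol
  T = 343.4 K: K = (2.789, 0.235), RR gives ψ = 0.232, H_out = 7.352 kJ/mol
  T = 340.9 K: K = (2.716, 0.229), RR gives ψ = 0.214, H_out = 6.483 kJ/mol
Linear interpolation between T = 338.5 (H_out = 5.619) and T = 340.9 (H_out = 6.483) on hF = 6.225 gives T ≈ 340.2 K, at which ψ = 0.21.

T = 340.2 K, V/F = 0.21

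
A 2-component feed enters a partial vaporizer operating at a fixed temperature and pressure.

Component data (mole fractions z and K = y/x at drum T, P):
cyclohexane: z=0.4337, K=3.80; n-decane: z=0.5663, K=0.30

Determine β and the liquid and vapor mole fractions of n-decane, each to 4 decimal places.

β = 0.4173, x_n-decane = 0.8000, y_n-decane = 0.2400

Let β = V/F and solve Σ zᵢ(Kᵢ−1)/(1+β(Kᵢ−1)) = 0.
Feasibility: ΣzᵢKᵢ = 1.8179, Σzᵢ/Kᵢ = 2.0018 — both > 1, two phases present.
Binary case is linear: z₁(K₁−1)(1+β(K₂−1)) + z₂(K₂−1)(1+β(K₁−1)) = 0
⇒ β = [z₁(K₁−1)+z₂(K₂−1)] / [−(K₁−1)(K₂−1)] = 0.81795/1.96000 = 0.4173
Compositions from xᵢ = zᵢ/(1+β(Kᵢ−1)), yᵢ = Kᵢxᵢ:
  cyclohexane: x = 0.2000, y = 0.7600
  n-decane: x = 0.8000, y = 0.2400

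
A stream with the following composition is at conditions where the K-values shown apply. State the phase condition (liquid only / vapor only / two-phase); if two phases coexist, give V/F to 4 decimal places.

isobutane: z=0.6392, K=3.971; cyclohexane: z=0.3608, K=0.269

ΣzᵢKᵢ = 2.6353; Σzᵢ/Kᵢ = 1.5022.
Both exceed 1, so a two-phase solution exists.
Let ψ = V/F and solve Σ zᵢ(Kᵢ−1)/(1+ψ(Kᵢ−1)) = 0.
Binary case is linear: z₁(K₁−1)(1+ψ(K₂−1)) + z₂(K₂−1)(1+ψ(K₁−1)) = 0
⇒ ψ = [z₁(K₁−1)+z₂(K₂−1)] / [−(K₁−1)(K₂−1)] = 1.63532/2.17180 = 0.7530

two-phase, V/F = 0.7530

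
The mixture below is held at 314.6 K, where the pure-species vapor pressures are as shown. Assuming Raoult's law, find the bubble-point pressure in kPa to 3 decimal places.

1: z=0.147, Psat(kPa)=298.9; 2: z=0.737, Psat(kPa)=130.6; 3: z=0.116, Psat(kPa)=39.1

At the bubble point ψ → 0, so ΣzᵢKᵢ = 1 with Kᵢ = Pᵢˢᵃᵗ/P ⇒ P = ΣzᵢPᵢˢᵃᵗ.
P = 0.147·298.9 + 0.737·130.6 + 0.116·39.1 = 144.726 kPa

Pbub = 144.726 kPa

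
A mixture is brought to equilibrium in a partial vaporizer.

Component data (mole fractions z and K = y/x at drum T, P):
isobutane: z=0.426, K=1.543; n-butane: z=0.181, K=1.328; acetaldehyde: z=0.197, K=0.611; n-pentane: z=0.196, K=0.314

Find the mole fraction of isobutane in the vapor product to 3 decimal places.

Iterate (Newton) starting at β = 0.5:
  β = 0.500: g = -0.0669, g' = -0.352 → β = 0.310
  β = 0.310: g = -0.0060, g' = -0.295 → β = 0.290
  β = 0.290: g = -0.0000, g' = -0.292 → β = 0.289
Converged at β = 0.289.
Compositions from xᵢ = zᵢ/(1+β(Kᵢ−1)), yᵢ = Kᵢxᵢ:
  isobutane: x = 0.368, y = 0.568
  n-butane: x = 0.165, y = 0.220
  acetaldehyde: x = 0.222, y = 0.136
  n-pentane: x = 0.245, y = 0.077

y_isobutane = 0.568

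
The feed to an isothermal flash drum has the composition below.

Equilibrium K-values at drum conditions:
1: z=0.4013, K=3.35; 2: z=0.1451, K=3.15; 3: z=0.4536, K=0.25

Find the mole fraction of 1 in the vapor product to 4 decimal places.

y_1 = 0.5981

Newton iteration, β⁰ = 0.7:
  β = 0.7000: g = -0.23513, g' = -1.5545 → β = 0.5487
  β = 0.5487: g = -0.02312, g' = -1.3008 → β = 0.5310
  β = 0.5310: g = -0.00011, g' = -1.2895 → β = 0.5309
Converged at β = 0.5309.
Compositions from xᵢ = zᵢ/(1+β(Kᵢ−1)), yᵢ = Kᵢxᵢ:
  1: x = 0.1785, y = 0.5981
  2: x = 0.0678, y = 0.2134
  3: x = 0.7537, y = 0.1884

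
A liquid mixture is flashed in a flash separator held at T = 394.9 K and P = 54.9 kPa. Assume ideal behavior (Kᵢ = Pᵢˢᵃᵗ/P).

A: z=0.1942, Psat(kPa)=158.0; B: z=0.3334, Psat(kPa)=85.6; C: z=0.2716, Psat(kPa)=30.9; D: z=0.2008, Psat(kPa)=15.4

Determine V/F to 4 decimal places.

V/F = 0.4242

Raoult's law: Kᵢ = Pᵢˢᵃᵗ/P = Pᵢˢᵃᵗ/54.9.
  K_A = 158.0/54.9 = 2.877960, K_B = 85.6/54.9 = 1.559199, K_C = 30.9/54.9 = 0.562842, K_D = 15.4/54.9 = 0.280510
Iterate (Newton) starting at V/F = 0.5:
  V/F = 0.5000: g = -0.04381, g' = -0.5844 → V/F = 0.4250
  V/F = 0.4250: g = -0.00050, g' = -0.5739 → V/F = 0.4242
Converged at V/F = 0.4242.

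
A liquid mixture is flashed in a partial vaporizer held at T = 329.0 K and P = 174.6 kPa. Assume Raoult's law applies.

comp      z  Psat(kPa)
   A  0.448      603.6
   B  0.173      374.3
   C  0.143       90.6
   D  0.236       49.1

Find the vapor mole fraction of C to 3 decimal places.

Raoult's law: Kᵢ = Pᵢˢᵃᵗ/P = Pᵢˢᵃᵗ/174.6.
  K_A = 603.6/174.6 = 3.45704, K_B = 374.3/174.6 = 2.14376, K_C = 90.6/174.6 = 0.51890, K_D = 49.1/174.6 = 0.28121
Let ψ = V/F and solve Σ zᵢ(Kᵢ−1)/(1+ψ(Kᵢ−1)) = 0.
Feasibility: ΣzᵢKᵢ = 2.060, Σzᵢ/Kᵢ = 1.325 — both > 1, two phases present.
Iterate (Newton) starting at ψ = 0.5:
  ψ = 0.500: g = 0.2644, g' = -0.991 → ψ = 0.767
Converged at ψ = 0.767.
Compositions from xᵢ = zᵢ/(1+ψ(Kᵢ−1)), yᵢ = Kᵢxᵢ:
  A: x = 0.155, y = 0.537
  B: x = 0.092, y = 0.198
  C: x = 0.227, y = 0.118
  D: x = 0.526, y = 0.148

y_C = 0.118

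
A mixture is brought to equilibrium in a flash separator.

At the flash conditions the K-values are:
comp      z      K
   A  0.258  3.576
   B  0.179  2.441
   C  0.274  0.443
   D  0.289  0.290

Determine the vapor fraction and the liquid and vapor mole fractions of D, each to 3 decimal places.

Newton iteration, ψ⁰ = 0.5:
  ψ = 0.500: g = -0.0893, g' = -0.966 → ψ = 0.408
Converged at ψ = 0.408.
Compositions from xᵢ = zᵢ/(1+ψ(Kᵢ−1)), yᵢ = Kᵢxᵢ:
  A: x = 0.126, y = 0.450
  B: x = 0.113, y = 0.275
  C: x = 0.355, y = 0.157
  D: x = 0.407, y = 0.118

ψ = 0.408, x_D = 0.407, y_D = 0.118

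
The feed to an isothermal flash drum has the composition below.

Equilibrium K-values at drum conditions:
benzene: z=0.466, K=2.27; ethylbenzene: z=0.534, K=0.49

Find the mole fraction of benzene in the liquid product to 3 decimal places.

Material balance + equilibrium reduce to Σ zᵢ(Kᵢ−1)/(1+ψ(Kᵢ−1)) = 0.
Feasibility: ΣzᵢKᵢ = 1.319, Σzᵢ/Kᵢ = 1.295 — both > 1, two phases present.
Binary case is linear: z₁(K₁−1)(1+ψ(K₂−1)) + z₂(K₂−1)(1+ψ(K₁−1)) = 0
⇒ ψ = [z₁(K₁−1)+z₂(K₂−1)] / [−(K₁−1)(K₂−1)] = 0.3195/0.6477 = 0.493
Compositions from xᵢ = zᵢ/(1+ψ(Kᵢ−1)), yᵢ = Kᵢxᵢ:
  benzene: x = 0.287, y = 0.650
  ethylbenzene: x = 0.713, y = 0.350

x_benzene = 0.287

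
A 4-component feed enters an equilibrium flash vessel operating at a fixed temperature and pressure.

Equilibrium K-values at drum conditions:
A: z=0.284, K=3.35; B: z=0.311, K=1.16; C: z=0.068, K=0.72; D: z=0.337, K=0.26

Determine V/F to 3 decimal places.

Iterate (Newton) starting at V/F = 0.5:
  V/F = 0.500: g = -0.0651, g' = -0.811 → V/F = 0.420
  V/F = 0.420: g = -0.0007, g' = -0.800 → V/F = 0.419
Converged at V/F = 0.419.

V/F = 0.419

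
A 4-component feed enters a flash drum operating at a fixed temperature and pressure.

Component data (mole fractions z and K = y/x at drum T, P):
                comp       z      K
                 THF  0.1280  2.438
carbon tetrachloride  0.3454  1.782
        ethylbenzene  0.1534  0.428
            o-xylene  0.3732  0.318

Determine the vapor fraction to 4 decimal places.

Rachford–Rice: g(ψ) = Σ zᵢ(Kᵢ−1)/(1+ψ(Kᵢ−1)) = 0.
Check two-phase: ΣzᵢKᵢ = 1.1119 > 1 and Σzᵢ/Kᵢ = 1.7783 > 1, so g(0) = 0.1119 > 0 and g(1) = -0.7783 < 0.
Iterate (Newton) starting at ψ = 0.5:
  ψ = 0.5000: g = -0.20786, g' = -0.6969 → ψ = 0.2017
  ψ = 0.2017: g = -0.01834, g' = -0.6141 → ψ = 0.1719
  ψ = 0.1719: g = 0.00006, g' = -0.6188 → ψ = 0.1720
Converged at ψ = 0.1720.

ψ = 0.1720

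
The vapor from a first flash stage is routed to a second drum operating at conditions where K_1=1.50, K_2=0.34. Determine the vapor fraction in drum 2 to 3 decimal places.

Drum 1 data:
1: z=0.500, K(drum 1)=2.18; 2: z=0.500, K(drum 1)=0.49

V/F (drum 2) = 0.313

Drum 1:
Rachford–Rice: g(ψ₁) = Σ zᵢ(Kᵢ−1)/(1+ψ₁(Kᵢ−1)) = 0.
Check two-phase: ΣzᵢKᵢ = 1.335 > 1 and Σzᵢ/Kᵢ = 1.250 > 1, so g(0) = 0.335 > 0 and g(1) = -0.250 < 0.
Binary case is linear: z₁(K₁−1)(1+ψ₁(K₂−1)) + z₂(K₂−1)(1+ψ₁(K₁−1)) = 0
⇒ ψ₁ = [z₁(K₁−1)+z₂(K₂−1)] / [−(K₁−1)(K₂−1)] = 0.3350/0.6018 = 0.557
Drum-1 compositions:
  1: x = 0.302, y = 0.658
  2: x = 0.698, y = 0.342
Drum-2 feed = drum-1 vapor: z₂ = (0.6579, 0.3421).
Drum 2:
Newton iteration, ψ₂⁰ = 0.5:
  ψ₂ = 0.500: g = -0.0739, g' = -0.437 → ψ₂ = 0.331
  ψ₂ = 0.331: g = -0.0067, g' = -0.365 → ψ₂ = 0.313
Converged at ψ₂ = 0.313.
  1: x = 0.569, y = 0.853
  2: x = 0.431, y = 0.147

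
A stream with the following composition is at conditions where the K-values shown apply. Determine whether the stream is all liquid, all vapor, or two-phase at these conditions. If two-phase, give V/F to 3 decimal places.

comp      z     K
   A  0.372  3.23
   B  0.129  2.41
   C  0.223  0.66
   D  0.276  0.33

two-phase, V/F = 0.661

ΣzᵢKᵢ = 1.751; Σzᵢ/Kᵢ = 1.343.
Both exceed 1, so a two-phase solution exists.
Rachford–Rice: g(ψ) = Σ zᵢ(Kᵢ−1)/(1+ψ(Kᵢ−1)) = 0.
Newton–Raphson from ψ = 0.5:
  ψ = 0.500: g = 0.1295, g' = -0.819 → ψ = 0.658
  ψ = 0.658: g = 0.0022, g' = -0.812 → ψ = 0.661
Converged at ψ = 0.661.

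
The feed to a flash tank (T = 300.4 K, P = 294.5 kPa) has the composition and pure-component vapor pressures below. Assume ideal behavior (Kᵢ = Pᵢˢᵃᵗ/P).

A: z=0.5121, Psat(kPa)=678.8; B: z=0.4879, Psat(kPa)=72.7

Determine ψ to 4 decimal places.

ψ = 0.3061

Raoult's law: Kᵢ = Pᵢˢᵃᵗ/P = Pᵢˢᵃᵗ/294.5.
  K_A = 678.8/294.5 = 2.304924, K_B = 72.7/294.5 = 0.246859
Binary case is linear: z₁(K₁−1)(1+ψ(K₂−1)) + z₂(K₂−1)(1+ψ(K₁−1)) = 0
⇒ ψ = [z₁(K₁−1)+z₂(K₂−1)] / [−(K₁−1)(K₂−1)] = 0.30079/0.98279 = 0.3061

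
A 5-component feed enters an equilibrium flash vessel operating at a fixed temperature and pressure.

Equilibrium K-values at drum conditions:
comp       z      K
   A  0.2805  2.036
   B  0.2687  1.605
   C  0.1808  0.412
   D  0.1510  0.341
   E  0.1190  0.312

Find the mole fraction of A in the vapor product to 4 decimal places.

Rachford–Rice: g(ψ) = Σ zᵢ(Kᵢ−1)/(1+ψ(Kᵢ−1)) = 0.
g(0) = ΣzᵢKᵢ − 1 = 0.1655 and g(1) = 1 − Σzᵢ/Kᵢ = -0.5682, so a root lies in (0, 1).
Iterate (Newton) starting at ψ = 0.59:
  ψ = 0.5900: g = -0.16325, g' = -0.6511 → ψ = 0.3393
  ψ = 0.3393: g = -0.01787, g' = -0.5347 → ψ = 0.3059
  ψ = 0.3059: g = -0.00009, g' = -0.5298 → ψ = 0.3057
Converged at ψ = 0.3057.
Compositions from xᵢ = zᵢ/(1+ψ(Kᵢ−1)), yᵢ = Kᵢxᵢ:
  A: x = 0.2130, y = 0.4337
  B: x = 0.2268, y = 0.3640
  C: x = 0.2204, y = 0.0908
  D: x = 0.1891, y = 0.0645
  E: x = 0.1507, y = 0.0470

y_A = 0.4337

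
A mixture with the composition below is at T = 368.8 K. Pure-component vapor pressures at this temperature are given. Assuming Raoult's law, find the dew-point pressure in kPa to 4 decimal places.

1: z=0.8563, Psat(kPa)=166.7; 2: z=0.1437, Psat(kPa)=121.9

Pdew = 158.3379 kPa

At the dew point ψ → 1, so Σzᵢ/Kᵢ = 1 with Kᵢ = Pᵢˢᵃᵗ/P ⇒ 1/P = Σzᵢ/Pᵢˢᵃᵗ.
1/P = 0.8563/166.7 + 0.1437/121.9 = 0.0063156 ⇒ P = 158.3379 kPa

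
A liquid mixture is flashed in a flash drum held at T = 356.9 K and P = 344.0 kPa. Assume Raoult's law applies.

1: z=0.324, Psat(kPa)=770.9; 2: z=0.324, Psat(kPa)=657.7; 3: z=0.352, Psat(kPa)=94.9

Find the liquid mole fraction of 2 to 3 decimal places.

Raoult's law: Kᵢ = Pᵢˢᵃᵗ/P = Pᵢˢᵃᵗ/344.0.
  K_1 = 770.9/344.0 = 2.24099, K_2 = 657.7/344.0 = 1.91192, K_3 = 94.9/344.0 = 0.27587
Let ψ = V/F and solve Σ zᵢ(Kᵢ−1)/(1+ψ(Kᵢ−1)) = 0.
Feasibility: ΣzᵢKᵢ = 1.443, Σzᵢ/Kᵢ = 1.590 — both > 1, two phases present.
Newton–Raphson from ψ = 0.52:
  ψ = 0.520: g = 0.0360, g' = -0.783 → ψ = 0.566
  ψ = 0.566: g = -0.0008, g' = -0.819 → ψ = 0.565
Converged at ψ = 0.565.
Compositions from xᵢ = zᵢ/(1+ψ(Kᵢ−1)), yᵢ = Kᵢxᵢ:
  1: x = 0.190, y = 0.427
  2: x = 0.214, y = 0.409
  3: x = 0.596, y = 0.164

x_2 = 0.214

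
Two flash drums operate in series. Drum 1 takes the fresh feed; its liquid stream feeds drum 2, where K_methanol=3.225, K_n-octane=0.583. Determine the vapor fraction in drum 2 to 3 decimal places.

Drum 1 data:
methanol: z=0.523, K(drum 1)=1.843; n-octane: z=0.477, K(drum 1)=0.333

V/F (drum 2) = 0.808

Drum 1:
Binary case is linear: z₁(K₁−1)(1+ψ₁(K₂−1)) + z₂(K₂−1)(1+ψ₁(K₁−1)) = 0
⇒ ψ₁ = [z₁(K₁−1)+z₂(K₂−1)] / [−(K₁−1)(K₂−1)] = 0.1227/0.5623 = 0.218
Drum-1 compositions:
  methanol: x = 0.442, y = 0.814
  n-octane: x = 0.558, y = 0.186
Drum-2 feed = drum-1 liquid: z₂ = (0.4417, 0.5583).
Drum 2:
Let ψ₂ = V/F and solve Σ zᵢ(Kᵢ−1)/(1+ψ₂(Kᵢ−1)) = 0.
Check two-phase: ΣzᵢKᵢ = 1.750 > 1 and Σzᵢ/Kᵢ = 1.095 > 1, so g(0) = 0.750 > 0 and g(1) = -0.095 < 0.
Newton iteration, ψ₂⁰ = 0.58:
  ψ₂ = 0.580: g = 0.1220, g' = -0.586 → ψ₂ = 0.788
  ψ₂ = 0.788: g = 0.0101, g' = -0.504 → ψ₂ = 0.808
Converged at ψ₂ = 0.808.
  methanol: x = 0.158, y = 0.509
  n-octane: x = 0.842, y = 0.491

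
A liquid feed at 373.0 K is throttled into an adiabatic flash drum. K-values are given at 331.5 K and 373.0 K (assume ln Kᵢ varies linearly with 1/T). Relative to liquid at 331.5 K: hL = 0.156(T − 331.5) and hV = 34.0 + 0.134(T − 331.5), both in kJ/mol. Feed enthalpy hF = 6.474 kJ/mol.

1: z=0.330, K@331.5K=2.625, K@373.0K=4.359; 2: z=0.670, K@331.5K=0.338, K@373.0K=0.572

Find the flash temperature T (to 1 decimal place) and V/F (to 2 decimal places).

Adiabatic flash: solve Rachford–Rice at each trial T, then check hF = ψ·hV(T) + (1−ψ)·hL(T).
  T = 331.5 K: K = (2.625, 0.338), RR gives ψ = 0.086, H_out = 2.930 kJ/mol
  T = 373.0 K: K = (4.359, 0.572), RR gives ψ = 0.572, H_out = 25.385 kJ/mol
  T = 352.2 K: K = (3.431, 0.446), RR gives ψ = 0.320, H_out = 13.978 kJ/mol
  T = 341.9 K: K = (3.015, 0.390), RR gives ψ = 0.209, H_out = 8.674 kJ/mol
  T = 336.7 K: K = (2.816, 0.364), RR gives ψ = 0.150, H_out = 5.884 kJ/mol
  T = 339.3 K: K = (2.915, 0.377), RR gives ψ = 0.180, H_out = 7.295 kJ/mol
  T = 338.0 K: K = (2.865, 0.370), RR gives ψ = 0.165, H_out = 6.594 kJ/mol
Linear interpolation between T = 336.7 (H_out = 5.884) and T = 338.0 (H_out = 6.594) on hF = 6.474 gives T ≈ 337.8 K, at which ψ = 0.16.

T = 337.8 K, V/F = 0.16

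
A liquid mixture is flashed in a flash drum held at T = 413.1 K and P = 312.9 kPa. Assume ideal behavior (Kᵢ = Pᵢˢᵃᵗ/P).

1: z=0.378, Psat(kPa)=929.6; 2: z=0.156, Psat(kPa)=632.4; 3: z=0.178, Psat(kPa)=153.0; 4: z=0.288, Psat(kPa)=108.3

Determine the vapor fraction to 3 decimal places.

Raoult's law: Kᵢ = Pᵢˢᵃᵗ/P = Pᵢˢᵃᵗ/312.9.
  K_1 = 929.6/312.9 = 2.97092, K_2 = 632.4/312.9 = 2.02109, K_3 = 153.0/312.9 = 0.48897, K_4 = 108.3/312.9 = 0.34612
Rachford–Rice: g(ψ) = Σ zᵢ(Kᵢ−1)/(1+ψ(Kᵢ−1)) = 0.
Check two-phase: ΣzᵢKᵢ = 1.625 > 1 and Σzᵢ/Kᵢ = 1.401 > 1, so g(0) = 0.625 > 0 and g(1) = -0.401 < 0.
Newton iteration, ψ⁰ = 0.39:
  ψ = 0.390: g = 0.1688, g' = -0.847 → ψ = 0.589
  ψ = 0.589: g = 0.0076, g' = -0.799 → ψ = 0.599
Converged at ψ = 0.599.

ψ = 0.599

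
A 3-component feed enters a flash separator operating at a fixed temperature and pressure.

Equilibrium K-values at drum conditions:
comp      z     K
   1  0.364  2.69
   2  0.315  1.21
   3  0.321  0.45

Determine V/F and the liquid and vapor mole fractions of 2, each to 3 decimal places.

V/F = 0.806, x_2 = 0.269, y_2 = 0.326

Newton–Raphson from V/F = 0.5:
  V/F = 0.500: g = 0.1498, g' = -0.502 → V/F = 0.799
  V/F = 0.799: g = 0.0036, g' = -0.507 → V/F = 0.806
Converged at V/F = 0.806.
Compositions from xᵢ = zᵢ/(1+V/F(Kᵢ−1)), yᵢ = Kᵢxᵢ:
  1: x = 0.154, y = 0.415
  2: x = 0.269, y = 0.326
  3: x = 0.576, y = 0.259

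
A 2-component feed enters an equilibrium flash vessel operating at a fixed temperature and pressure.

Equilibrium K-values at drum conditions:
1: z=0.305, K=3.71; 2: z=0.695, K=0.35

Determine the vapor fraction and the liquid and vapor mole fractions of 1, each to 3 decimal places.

Binary case is linear: z₁(K₁−1)(1+ψ(K₂−1)) + z₂(K₂−1)(1+ψ(K₁−1)) = 0
⇒ ψ = [z₁(K₁−1)+z₂(K₂−1)] / [−(K₁−1)(K₂−1)] = 0.3748/1.7615 = 0.213
Compositions from xᵢ = zᵢ/(1+ψ(Kᵢ−1)), yᵢ = Kᵢxᵢ:
  1: x = 0.193, y = 0.718
  2: x = 0.807, y = 0.282

ψ = 0.213, x_1 = 0.193, y_1 = 0.718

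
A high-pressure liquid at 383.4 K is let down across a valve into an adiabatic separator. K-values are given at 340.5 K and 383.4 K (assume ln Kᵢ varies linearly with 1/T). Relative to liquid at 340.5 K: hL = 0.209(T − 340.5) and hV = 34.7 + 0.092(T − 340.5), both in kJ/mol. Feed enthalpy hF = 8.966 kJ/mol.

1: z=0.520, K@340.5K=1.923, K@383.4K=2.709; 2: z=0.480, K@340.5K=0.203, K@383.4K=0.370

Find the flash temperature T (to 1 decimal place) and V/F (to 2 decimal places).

Adiabatic flash: solve Rachford–Rice at each trial T, then check hF = ψ·hV(T) + (1−ψ)·hL(T).
  T = 340.5 K: K = (1.923, 0.203), RR gives ψ = 0.132, H_out = 4.594 kJ/mol
  T = 383.4 K: K = (2.709, 0.370), RR gives ψ = 0.545, H_out = 25.128 kJ/mol
  T = 361.9 K: K = (2.305, 0.279), RR gives ψ = 0.353, H_out = 15.842 kJ/mol
  T = 351.2 K: K = (2.111, 0.239), RR gives ψ = 0.251, H_out = 10.643 kJ/mol
  T = 345.9 K: K = (2.017, 0.221), RR gives ψ = 0.195, H_out = 7.786 kJ/mol
  T = 348.5 K: K = (2.063, 0.230), RR gives ψ = 0.223, H_out = 9.217 kJ/mol
  T = 347.2 K: K = (2.040, 0.225), RR gives ψ = 0.210, H_out = 8.509 kJ/mol
Linear interpolation between T = 347.2 (H_out = 8.509) and T = 348.5 (H_out = 9.217) on hF = 8.966 gives T ≈ 348.0 K, at which ψ = 0.22.

T = 348.0 K, V/F = 0.22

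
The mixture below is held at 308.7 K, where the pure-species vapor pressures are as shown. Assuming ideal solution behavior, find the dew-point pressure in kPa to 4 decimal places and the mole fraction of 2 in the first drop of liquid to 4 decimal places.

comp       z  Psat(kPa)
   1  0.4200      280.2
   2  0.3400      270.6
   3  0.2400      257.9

Pdew = 271.2976 kPa, x_2 = 0.3409

At the dew point ψ → 1, so Σzᵢ/Kᵢ = 1 with Kᵢ = Pᵢˢᵃᵗ/P ⇒ 1/P = Σzᵢ/Pᵢˢᵃᵗ.
1/P = 0.4200/280.2 + 0.3400/270.6 + 0.2400/257.9 = 0.0036860 ⇒ P = 271.2976 kPa
xᵢ = zᵢP/Pᵢˢᵃᵗ ⇒ x_2 = 0.3400·271.2976/270.6 = 0.3409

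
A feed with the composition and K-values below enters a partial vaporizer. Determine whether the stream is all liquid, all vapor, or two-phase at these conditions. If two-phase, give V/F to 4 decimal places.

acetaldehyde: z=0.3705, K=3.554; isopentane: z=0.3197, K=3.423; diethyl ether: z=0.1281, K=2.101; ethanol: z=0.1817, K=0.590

ΣzᵢKᵢ = 2.7874; Σzᵢ/Kᵢ = 0.5666.
Since Σzᵢ/Kᵢ < 1 the mixture is above its dew point — single vapor phase.

all vapor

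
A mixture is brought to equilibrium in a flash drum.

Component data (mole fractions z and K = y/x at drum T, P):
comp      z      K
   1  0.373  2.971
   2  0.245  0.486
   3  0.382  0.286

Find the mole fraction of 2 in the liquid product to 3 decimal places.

x_2 = 0.284

Let ψ = V/F and solve Σ zᵢ(Kᵢ−1)/(1+ψ(Kᵢ−1)) = 0.
Check two-phase: ΣzᵢKᵢ = 1.337 > 1 and Σzᵢ/Kᵢ = 1.965 > 1, so g(0) = 0.337 > 0 and g(1) = -0.965 < 0.
Newton–Raphson from ψ = 0.5:
  ψ = 0.500: g = -0.2234, g' = -0.956 → ψ = 0.266
Converged at ψ = 0.266.
Compositions from xᵢ = zᵢ/(1+ψ(Kᵢ−1)), yᵢ = Kᵢxᵢ:
  1: x = 0.245, y = 0.727
  2: x = 0.284, y = 0.138
  3: x = 0.471, y = 0.135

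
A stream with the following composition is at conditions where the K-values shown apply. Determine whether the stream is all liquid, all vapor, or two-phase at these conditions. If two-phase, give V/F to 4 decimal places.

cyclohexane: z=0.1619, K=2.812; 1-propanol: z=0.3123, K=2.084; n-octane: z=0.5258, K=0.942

all vapor

ΣzᵢKᵢ = 1.6014; Σzᵢ/Kᵢ = 0.7656.
Since Σzᵢ/Kᵢ < 1 the mixture is above its dew point — single vapor phase.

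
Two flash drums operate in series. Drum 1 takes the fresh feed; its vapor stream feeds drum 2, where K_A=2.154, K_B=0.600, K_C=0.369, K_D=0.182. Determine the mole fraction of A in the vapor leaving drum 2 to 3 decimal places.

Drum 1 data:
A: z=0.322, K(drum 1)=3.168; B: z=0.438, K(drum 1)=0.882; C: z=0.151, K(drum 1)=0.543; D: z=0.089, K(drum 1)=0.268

Drum 1:
Let ψ₁ = V/F and solve Σ zᵢ(Kᵢ−1)/(1+ψ₁(Kᵢ−1)) = 0.
Check two-phase: ΣzᵢKᵢ = 1.512 > 1 and Σzᵢ/Kᵢ = 1.208 > 1, so g(0) = 0.512 > 0 and g(1) = -0.208 < 0.
Newton iteration, ψ₁⁰ = 0.5:
  ψ₁ = 0.500: g = 0.0879, g' = -0.527 → ψ₁ = 0.667
  ψ₁ = 0.667: g = 0.0029, g' = -0.507 → ψ₁ = 0.672
Converged at ψ₁ = 0.672.
Drum-1 compositions:
  A: x = 0.131, y = 0.415
  B: x = 0.476, y = 0.420
  C: x = 0.218, y = 0.118
  D: x = 0.175, y = 0.047
Drum-2 feed = drum-1 vapor: z₂ = (0.4151, 0.4196, 0.1184, 0.0470).
Drum 2:
Rachford–Rice: g(ψ₂) = Σ zᵢ(Kᵢ−1)/(1+ψ₂(Kᵢ−1)) = 0.
Check two-phase: ΣzᵢKᵢ = 1.198 > 1 and Σzᵢ/Kᵢ = 1.471 > 1, so g(0) = 0.198 > 0 and g(1) = -0.471 < 0.
Iterate (Newton) starting at ψ₂ = 0.5:
  ψ₂ = 0.500: g = -0.0802, g' = -0.518 → ψ₂ = 0.345
  ψ₂ = 0.345: g = -0.0012, g' = -0.511 → ψ₂ = 0.343
Converged at ψ₂ = 0.343.
  A: x = 0.297, y = 0.641
  B: x = 0.486, y = 0.292
  C: x = 0.151, y = 0.056
  D: x = 0.065, y = 0.012

y_A (drum 2) = 0.641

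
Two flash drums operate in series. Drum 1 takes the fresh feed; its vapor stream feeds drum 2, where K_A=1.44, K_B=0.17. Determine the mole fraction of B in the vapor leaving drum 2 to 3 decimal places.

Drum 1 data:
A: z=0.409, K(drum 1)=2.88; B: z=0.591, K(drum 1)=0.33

Drum 1:
Let ψ₁ = V/F and solve Σ zᵢ(Kᵢ−1)/(1+ψ₁(Kᵢ−1)) = 0.
Check two-phase: ΣzᵢKᵢ = 1.373 > 1 and Σzᵢ/Kᵢ = 1.933 > 1, so g(0) = 0.373 > 0 and g(1) = -0.933 < 0.
Iterate (Newton) starting at ψ₁ = 0.5:
  ψ₁ = 0.500: g = -0.1991, g' = -0.984 → ψ₁ = 0.298
  ψ₁ = 0.298: g = -0.0016, g' = -1.008 → ψ₁ = 0.296
Converged at ψ₁ = 0.296.
Drum-1 compositions:
  A: x = 0.263, y = 0.757
  B: x = 0.737, y = 0.243
Drum-2 feed = drum-1 vapor: z₂ = (0.7567, 0.2433).
Drum 2:
Material balance + equilibrium reduce to Σ zᵢ(Kᵢ−1)/(1+ψ₂(Kᵢ−1)) = 0.
Feasibility: ΣzᵢKᵢ = 1.131, Σzᵢ/Kᵢ = 1.957 — both > 1, two phases present.
Binary case is linear: z₁(K₁−1)(1+ψ₂(K₂−1)) + z₂(K₂−1)(1+ψ₂(K₁−1)) = 0
⇒ ψ₂ = [z₁(K₁−1)+z₂(K₂−1)] / [−(K₁−1)(K₂−1)] = 0.1310/0.3652 = 0.359
  A: x = 0.654, y = 0.941
  B: x = 0.346, y = 0.059

y_B (drum 2) = 0.059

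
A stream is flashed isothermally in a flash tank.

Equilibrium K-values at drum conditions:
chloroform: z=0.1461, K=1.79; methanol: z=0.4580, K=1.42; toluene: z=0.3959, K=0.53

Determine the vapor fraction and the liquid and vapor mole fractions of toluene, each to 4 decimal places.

Let ψ = V/F and solve Σ zᵢ(Kᵢ−1)/(1+ψ(Kᵢ−1)) = 0.
g(0) = ΣzᵢKᵢ − 1 = 0.1217 and g(1) = 1 − Σzᵢ/Kᵢ = -0.1511, so a root lies in (0, 1).
Newton–Raphson from ψ = 0.35:
  ψ = 0.3500: g = 0.03542, g' = -0.2426 → ψ = 0.4960
  ψ = 0.4960: g = -0.00050, g' = -0.2511 → ψ = 0.4940
Converged at ψ = 0.4939.
Compositions from xᵢ = zᵢ/(1+ψ(Kᵢ−1)), yᵢ = Kᵢxᵢ:
  chloroform: x = 0.1051, y = 0.1881
  methanol: x = 0.3793, y = 0.5386
  toluene: x = 0.5156, y = 0.2733

ψ = 0.4939, x_toluene = 0.5156, y_toluene = 0.2733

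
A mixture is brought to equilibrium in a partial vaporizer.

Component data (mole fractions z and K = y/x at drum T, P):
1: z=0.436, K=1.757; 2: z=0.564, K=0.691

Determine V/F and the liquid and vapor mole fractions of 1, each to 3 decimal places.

Rachford–Rice: g(V/F) = Σ zᵢ(Kᵢ−1)/(1+V/F(Kᵢ−1)) = 0.
Feasibility: ΣzᵢKᵢ = 1.156, Σzᵢ/Kᵢ = 1.064 — both > 1, two phases present.
Binary case is linear: z₁(K₁−1)(1+V/F(K₂−1)) + z₂(K₂−1)(1+V/F(K₁−1)) = 0
⇒ V/F = [z₁(K₁−1)+z₂(K₂−1)] / [−(K₁−1)(K₂−1)] = 0.1558/0.2339 = 0.666
Compositions from xᵢ = zᵢ/(1+V/F(Kᵢ−1)), yᵢ = Kᵢxᵢ:
  1: x = 0.290, y = 0.509
  2: x = 0.710, y = 0.491

V/F = 0.666, x_1 = 0.290, y_1 = 0.509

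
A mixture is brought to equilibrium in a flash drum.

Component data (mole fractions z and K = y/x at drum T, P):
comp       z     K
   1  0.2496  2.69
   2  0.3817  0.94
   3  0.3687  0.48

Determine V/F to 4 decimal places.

Material balance + equilibrium reduce to Σ zᵢ(Kᵢ−1)/(1+V/F(Kᵢ−1)) = 0.
Feasibility: ΣzᵢKᵢ = 1.2072, Σzᵢ/Kᵢ = 1.2670 — both > 1, two phases present.
Newton–Raphson from V/F = 0.35:
  V/F = 0.3500: g = 0.00727, g' = -0.4319 → V/F = 0.3668
  V/F = 0.3668: g = 0.00006, g' = -0.4253 → V/F = 0.3670
Converged at V/F = 0.3670.

V/F = 0.3670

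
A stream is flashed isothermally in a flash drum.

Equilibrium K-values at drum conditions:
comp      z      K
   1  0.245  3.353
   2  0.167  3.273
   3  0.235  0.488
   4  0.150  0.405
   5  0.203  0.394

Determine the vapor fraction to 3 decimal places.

Rachford–Rice: g(ψ) = Σ zᵢ(Kᵢ−1)/(1+ψ(Kᵢ−1)) = 0.
g(0) = ΣzᵢKᵢ − 1 = 0.623 and g(1) = 1 − Σzᵢ/Kᵢ = -0.491, so a root lies in (0, 1).
Newton iteration, ψ⁰ = 0.5:
  ψ = 0.500: g = -0.0227, g' = -0.848 → ψ = 0.473
Converged at ψ = 0.473.

ψ = 0.473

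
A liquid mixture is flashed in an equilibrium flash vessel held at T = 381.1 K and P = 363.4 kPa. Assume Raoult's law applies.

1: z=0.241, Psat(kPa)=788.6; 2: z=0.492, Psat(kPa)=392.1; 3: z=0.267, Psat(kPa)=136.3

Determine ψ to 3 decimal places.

ψ = 0.421

Raoult's law: Kᵢ = Pᵢˢᵃᵗ/P = Pᵢˢᵃᵗ/363.4.
  K_1 = 788.6/363.4 = 2.17006, K_2 = 392.1/363.4 = 1.07898, K_3 = 136.3/363.4 = 0.37507
Rachford–Rice: g(ψ) = Σ zᵢ(Kᵢ−1)/(1+ψ(Kᵢ−1)) = 0.
Check two-phase: ΣzᵢKᵢ = 1.154 > 1 and Σzᵢ/Kᵢ = 1.279 > 1, so g(0) = 0.154 > 0 and g(1) = -0.279 < 0.
Iterate (Newton) starting at ψ = 0.5:
  ψ = 0.500: g = -0.0274, g' = -0.355 → ψ = 0.423
  ψ = 0.423: g = -0.0005, g' = -0.343 → ψ = 0.421
Converged at ψ = 0.421.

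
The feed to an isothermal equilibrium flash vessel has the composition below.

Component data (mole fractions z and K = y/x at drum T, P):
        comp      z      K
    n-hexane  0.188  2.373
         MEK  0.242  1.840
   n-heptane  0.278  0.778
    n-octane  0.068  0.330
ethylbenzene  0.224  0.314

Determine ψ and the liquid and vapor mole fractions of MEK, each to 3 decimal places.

ψ = 0.355, x_MEK = 0.186, y_MEK = 0.343

Newton iteration, ψ⁰ = 0.5:
  ψ = 0.500: g = -0.0756, g' = -0.540 → ψ = 0.360
  ψ = 0.360: g = -0.0023, g' = -0.514 → ψ = 0.355
Converged at ψ = 0.355.
Compositions from xᵢ = zᵢ/(1+ψ(Kᵢ−1)), yᵢ = Kᵢxᵢ:
  n-hexane: x = 0.126, y = 0.300
  MEK: x = 0.186, y = 0.343
  n-heptane: x = 0.302, y = 0.235
  n-octane: x = 0.089, y = 0.029
  ethylbenzene: x = 0.296, y = 0.093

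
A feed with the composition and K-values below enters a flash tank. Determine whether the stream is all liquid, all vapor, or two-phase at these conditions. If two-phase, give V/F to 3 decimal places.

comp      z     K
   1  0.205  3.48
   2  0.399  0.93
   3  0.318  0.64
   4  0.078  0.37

two-phase, V/F = 0.466

ΣzᵢKᵢ = 1.317; Σzᵢ/Kᵢ = 1.196.
Both exceed 1, so a two-phase solution exists.
Newton–Raphson from ψ = 0.5:
  ψ = 0.500: g = -0.0133, g' = -0.381 → ψ = 0.465
  ψ = 0.465: g = 0.0002, g' = -0.395 → ψ = 0.466
Converged at ψ = 0.466.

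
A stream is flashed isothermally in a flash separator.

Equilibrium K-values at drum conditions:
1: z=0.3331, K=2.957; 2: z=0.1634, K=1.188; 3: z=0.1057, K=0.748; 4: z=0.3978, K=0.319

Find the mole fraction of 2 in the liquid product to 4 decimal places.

Let ψ = V/F and solve Σ zᵢ(Kᵢ−1)/(1+ψ(Kᵢ−1)) = 0.
Feasibility: ΣzᵢKᵢ = 1.3851, Σzᵢ/Kᵢ = 1.6385 — both > 1, two phases present.
Iterate (Newton) starting at ψ = 0.69:
  ψ = 0.6900: g = -0.23872, g' = -0.9018 → ψ = 0.4253
  ψ = 0.4253: g = -0.02696, g' = -0.7589 → ψ = 0.3898
  ψ = 0.3898: g = 0.00010, g' = -0.7657 → ψ = 0.3899
Converged at ψ = 0.3899.
Compositions from xᵢ = zᵢ/(1+ψ(Kᵢ−1)), yᵢ = Kᵢxᵢ:
  1: x = 0.1889, y = 0.5587
  2: x = 0.1522, y = 0.1809
  3: x = 0.1172, y = 0.0877
  4: x = 0.5416, y = 0.1728

x_2 = 0.1522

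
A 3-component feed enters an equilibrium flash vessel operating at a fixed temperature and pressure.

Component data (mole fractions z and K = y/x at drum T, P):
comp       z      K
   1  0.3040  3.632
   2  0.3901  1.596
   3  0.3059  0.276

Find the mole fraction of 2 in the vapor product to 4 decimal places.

Let β = V/F and solve Σ zᵢ(Kᵢ−1)/(1+β(Kᵢ−1)) = 0.
Check two-phase: ΣzᵢKᵢ = 1.8112 > 1 and Σzᵢ/Kᵢ = 1.4365 > 1, so g(0) = 0.8112 > 0 and g(1) = -0.4365 < 0.
Iterate (Newton) starting at β = 0.5:
  β = 0.5000: g = 0.17747, g' = -0.8688 → β = 0.7043
  β = 0.7043: g = -0.00773, g' = -0.9949 → β = 0.6965
Converged at β = 0.6965.
Compositions from xᵢ = zᵢ/(1+β(Kᵢ−1)), yᵢ = Kᵢxᵢ:
  1: x = 0.1073, y = 0.3897
  2: x = 0.2757, y = 0.4400
  3: x = 0.6170, y = 0.1703

y_2 = 0.4400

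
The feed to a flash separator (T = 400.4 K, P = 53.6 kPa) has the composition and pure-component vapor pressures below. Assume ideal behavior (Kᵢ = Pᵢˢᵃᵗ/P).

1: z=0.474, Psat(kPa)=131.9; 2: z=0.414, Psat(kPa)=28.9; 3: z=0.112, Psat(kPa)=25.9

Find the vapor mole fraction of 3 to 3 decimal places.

Raoult's law: Kᵢ = Pᵢˢᵃᵗ/P = Pᵢˢᵃᵗ/53.6.
  K_1 = 131.9/53.6 = 2.46082, K_2 = 28.9/53.6 = 0.53918, K_3 = 25.9/53.6 = 0.48321
Let ψ = V/F and solve Σ zᵢ(Kᵢ−1)/(1+ψ(Kᵢ−1)) = 0.
Feasibility: ΣzᵢKᵢ = 1.444, Σzᵢ/Kᵢ = 1.192 — both > 1, two phases present.
Newton–Raphson from ψ = 0.32:
  ψ = 0.320: g = 0.1787, g' = -0.634 → ψ = 0.602
  ψ = 0.602: g = 0.0203, g' = -0.518 → ψ = 0.641
  ψ = 0.641: g = 0.0001, g' = -0.514 → ψ = 0.642
Converged at ψ = 0.642.
Compositions from xᵢ = zᵢ/(1+ψ(Kᵢ−1)), yᵢ = Kᵢxᵢ:
  1: x = 0.245, y = 0.602
  2: x = 0.588, y = 0.317
  3: x = 0.168, y = 0.081

y_3 = 0.081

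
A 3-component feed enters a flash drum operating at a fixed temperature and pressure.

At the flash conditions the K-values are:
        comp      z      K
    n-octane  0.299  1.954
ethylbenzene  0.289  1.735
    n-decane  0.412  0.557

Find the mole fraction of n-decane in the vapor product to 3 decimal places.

Rachford–Rice: g(ψ) = Σ zᵢ(Kᵢ−1)/(1+ψ(Kᵢ−1)) = 0.
g(0) = ΣzᵢKᵢ − 1 = 0.315 and g(1) = 1 − Σzᵢ/Kᵢ = -0.059, so a root lies in (0, 1).
Iterate (Newton) starting at ψ = 0.51:
  ψ = 0.510: g = 0.1106, g' = -0.341 → ψ = 0.835
  ψ = 0.835: g = 0.0009, g' = -0.348 → ψ = 0.837
Converged at ψ = 0.837.
Compositions from xᵢ = zᵢ/(1+ψ(Kᵢ−1)), yᵢ = Kᵢxᵢ:
  n-octane: x = 0.166, y = 0.325
  ethylbenzene: x = 0.179, y = 0.310
  n-decane: x = 0.655, y = 0.365

y_n-decane = 0.365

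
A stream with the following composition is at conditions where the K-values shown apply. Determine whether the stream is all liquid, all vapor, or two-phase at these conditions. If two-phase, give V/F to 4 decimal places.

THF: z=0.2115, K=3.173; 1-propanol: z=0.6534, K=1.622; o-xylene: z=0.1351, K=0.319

ΣzᵢKᵢ = 1.7740; Σzᵢ/Kᵢ = 0.8930.
Since Σzᵢ/Kᵢ < 1 the mixture is above its dew point — single vapor phase.

all vapor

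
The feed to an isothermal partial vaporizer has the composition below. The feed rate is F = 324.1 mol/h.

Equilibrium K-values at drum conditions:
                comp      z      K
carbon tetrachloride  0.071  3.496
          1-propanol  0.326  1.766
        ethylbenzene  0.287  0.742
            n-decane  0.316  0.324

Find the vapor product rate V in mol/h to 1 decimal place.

V = 70.5 mol/h

Newton–Raphson from V/F = 0.5:
  V/F = 0.500: g = -0.1483, g' = -0.542 → V/F = 0.226
  V/F = 0.226: g = -0.0049, g' = -0.542 → V/F = 0.218
Converged at V/F = 0.218.
Then V = V/F·F = 0.2176·324.1 = 70.5 mol/h and L = F − V = 253.6 mol/h.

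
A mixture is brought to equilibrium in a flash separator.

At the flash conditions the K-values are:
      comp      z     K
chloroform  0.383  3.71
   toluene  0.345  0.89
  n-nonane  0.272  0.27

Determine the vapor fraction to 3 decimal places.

Rachford–Rice: g(ψ) = Σ zᵢ(Kᵢ−1)/(1+ψ(Kᵢ−1)) = 0.
g(0) = ΣzᵢKᵢ − 1 = 0.801 and g(1) = 1 − Σzᵢ/Kᵢ = -0.498, so a root lies in (0, 1).
Newton–Raphson from ψ = 0.5:
  ψ = 0.500: g = 0.0879, g' = -0.871 → ψ = 0.601
  ψ = 0.601: g = 0.0006, g' = -0.872 → ψ = 0.602
Converged at ψ = 0.602.

ψ = 0.602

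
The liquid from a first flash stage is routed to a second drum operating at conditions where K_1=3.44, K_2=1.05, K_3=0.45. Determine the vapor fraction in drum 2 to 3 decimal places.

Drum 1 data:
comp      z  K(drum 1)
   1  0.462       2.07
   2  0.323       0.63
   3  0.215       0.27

V/F (drum 2) = 0.803

Drum 1:
Material balance + equilibrium reduce to Σ zᵢ(Kᵢ−1)/(1+ψ₁(Kᵢ−1)) = 0.
Check two-phase: ΣzᵢKᵢ = 1.218 > 1 and Σzᵢ/Kᵢ = 1.532 > 1, so g(0) = 0.218 > 0 and g(1) = -0.532 < 0.
Newton–Raphson from ψ₁ = 0.5:
  ψ₁ = 0.500: g = -0.0718, g' = -0.575 → ψ₁ = 0.375
  ψ₁ = 0.375: g = -0.0022, g' = -0.546 → ψ₁ = 0.371
Converged at ψ₁ = 0.371.
Drum-1 compositions:
  1: x = 0.331, y = 0.684
  2: x = 0.374, y = 0.236
  3: x = 0.295, y = 0.080
Drum-2 feed = drum-1 liquid: z₂ = (0.3307, 0.3744, 0.2949).
Drum 2:
Newton–Raphson from ψ₂ = 0.5:
  ψ₂ = 0.500: g = 0.1580, g' = -0.570 → ψ₂ = 0.777
  ψ₂ = 0.777: g = 0.0133, g' = -0.508 → ψ₂ = 0.803
Converged at ψ₂ = 0.803.
  1: x = 0.112, y = 0.384
  2: x = 0.360, y = 0.378
  3: x = 0.528, y = 0.238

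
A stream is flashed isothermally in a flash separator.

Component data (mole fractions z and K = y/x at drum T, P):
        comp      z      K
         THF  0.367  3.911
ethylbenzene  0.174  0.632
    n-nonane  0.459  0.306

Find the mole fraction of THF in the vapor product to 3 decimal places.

y_THF = 0.681

Let ψ = V/F and solve Σ zᵢ(Kᵢ−1)/(1+ψ(Kᵢ−1)) = 0.
Feasibility: ΣzᵢKᵢ = 1.686, Σzᵢ/Kᵢ = 1.869 — both > 1, two phases present.
Newton–Raphson from ψ = 0.5:
  ψ = 0.500: g = -0.1312, g' = -1.070 → ψ = 0.377
  ψ = 0.377: g = 0.0032, g' = -1.144 → ψ = 0.380
Converged at ψ = 0.380.
Compositions from xᵢ = zᵢ/(1+ψ(Kᵢ−1)), yᵢ = Kᵢxᵢ:
  THF: x = 0.174, y = 0.681
  ethylbenzene: x = 0.202, y = 0.128
  n-nonane: x = 0.623, y = 0.191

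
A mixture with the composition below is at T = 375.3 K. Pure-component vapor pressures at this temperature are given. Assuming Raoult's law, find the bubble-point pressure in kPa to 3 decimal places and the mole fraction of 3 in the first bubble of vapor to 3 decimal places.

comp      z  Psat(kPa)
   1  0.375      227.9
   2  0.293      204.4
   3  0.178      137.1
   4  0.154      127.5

At the bubble point ψ → 0, so ΣzᵢKᵢ = 1 with Kᵢ = Pᵢˢᵃᵗ/P ⇒ P = ΣzᵢPᵢˢᵃᵗ.
P = 0.375·227.9 + 0.293·204.4 + 0.178·137.1 + 0.154·127.5 = 189.391 kPa
yᵢ = zᵢPᵢˢᵃᵗ/P ⇒ y_3 = 0.178·137.1/189.391 = 0.129

Pbub = 189.391 kPa, y_3 = 0.129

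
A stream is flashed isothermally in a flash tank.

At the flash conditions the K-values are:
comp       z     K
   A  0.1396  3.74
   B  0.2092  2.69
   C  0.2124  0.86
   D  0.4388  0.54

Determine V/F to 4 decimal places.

Newton–Raphson from V/F = 0.5:
  V/F = 0.5000: g = 0.05890, g' = -0.5235 → V/F = 0.6125
  V/F = 0.6125: g = 0.00298, g' = -0.4753 → V/F = 0.6188
Converged at V/F = 0.6188.

V/F = 0.6188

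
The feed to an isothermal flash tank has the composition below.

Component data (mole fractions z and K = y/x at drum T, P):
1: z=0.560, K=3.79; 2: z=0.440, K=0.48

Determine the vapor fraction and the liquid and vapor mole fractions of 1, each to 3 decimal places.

Binary case is linear: z₁(K₁−1)(1+ψ(K₂−1)) + z₂(K₂−1)(1+ψ(K₁−1)) = 0
⇒ ψ = [z₁(K₁−1)+z₂(K₂−1)] / [−(K₁−1)(K₂−1)] = 1.3336/1.4508 = 0.919
Compositions from xᵢ = zᵢ/(1+ψ(Kᵢ−1)), yᵢ = Kᵢxᵢ:
  1: x = 0.157, y = 0.595
  2: x = 0.843, y = 0.405

ψ = 0.919, x_1 = 0.157, y_1 = 0.595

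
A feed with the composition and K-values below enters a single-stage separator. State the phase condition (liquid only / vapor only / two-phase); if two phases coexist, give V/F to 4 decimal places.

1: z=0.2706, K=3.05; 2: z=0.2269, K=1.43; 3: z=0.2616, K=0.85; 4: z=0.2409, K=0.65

vapor only

ΣzᵢKᵢ = 1.5287; Σzᵢ/Kᵢ = 0.9258.
Since Σzᵢ/Kᵢ < 1 the mixture is above its dew point — single vapor phase.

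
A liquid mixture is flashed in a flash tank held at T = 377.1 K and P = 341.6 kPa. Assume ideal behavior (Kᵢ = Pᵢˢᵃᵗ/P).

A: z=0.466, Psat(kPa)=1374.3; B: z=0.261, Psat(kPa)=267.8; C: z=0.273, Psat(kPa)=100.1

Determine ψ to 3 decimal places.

Raoult's law: Kᵢ = Pᵢˢᵃᵗ/P = Pᵢˢᵃᵗ/341.6.
  K_A = 1374.3/341.6 = 4.02313, K_B = 267.8/341.6 = 0.78396, K_C = 100.1/341.6 = 0.29303
Rachford–Rice: g(ψ) = Σ zᵢ(Kᵢ−1)/(1+ψ(Kᵢ−1)) = 0.
Feasibility: ΣzᵢKᵢ = 2.159, Σzᵢ/Kᵢ = 1.380 — both > 1, two phases present.
Newton iteration, ψ⁰ = 0.5:
  ψ = 0.500: g = 0.1992, g' = -1.017 → ψ = 0.696
  ψ = 0.696: g = 0.0077, g' = -0.988 → ψ = 0.704
Converged at ψ = 0.704.

ψ = 0.704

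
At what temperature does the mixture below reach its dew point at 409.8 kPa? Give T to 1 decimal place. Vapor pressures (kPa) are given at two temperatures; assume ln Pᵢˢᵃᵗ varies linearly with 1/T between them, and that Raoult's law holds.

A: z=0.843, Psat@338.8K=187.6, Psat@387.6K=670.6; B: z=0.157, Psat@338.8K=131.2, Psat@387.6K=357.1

T = 371.5 K

Dew-point temperature: Σzᵢ·P/Pᵢˢᵃᵗ(T) = 1. Interpolate ln Pᵢˢᵃᵗ = aᵢ + bᵢ/T.
  T = 338.8 K: ΣzᵢP/Pᵢˢᵃᵗ = 2.3319
  T = 387.6 K: ΣzᵢP/Pᵢˢᵃᵗ = 0.6953
  T = 363.2 K: ΣzᵢP/Pᵢˢᵃᵗ = 1.2206
  T = 375.4 K: ΣzᵢP/Pᵢˢᵃᵗ = 0.9125
  T = 369.3 K: ΣzᵢP/Pᵢˢᵃᵗ = 1.0527
  T = 372.4 K: ΣzᵢP/Pᵢˢᵃᵗ = 0.9784
  T = 370.9 K: ΣzᵢP/Pᵢˢᵃᵗ = 1.0135
Interpolating between 370.9 K and 372.4 K gives T ≈ 371.5 K.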